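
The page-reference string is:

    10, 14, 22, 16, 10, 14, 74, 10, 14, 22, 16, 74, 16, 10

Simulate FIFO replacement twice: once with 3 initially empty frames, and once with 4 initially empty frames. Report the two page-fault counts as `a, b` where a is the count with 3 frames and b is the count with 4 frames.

3 frames: F F F F F F F . . F F . . F → 10 faults.
4 frames: F F F F . . F F F F F F . F → 11 faults.
11 > 10: adding a frame increased faults — Belady's anomaly.

10, 11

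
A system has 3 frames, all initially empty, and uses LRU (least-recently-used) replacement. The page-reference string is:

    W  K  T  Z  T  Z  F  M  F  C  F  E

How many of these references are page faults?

W → miss, frames (W)
K → miss, frames (W K)
T → miss, frames (W K T)
Z → miss, evict W, frames (K T Z)
T → hit
Z → hit
F → miss, evict K, frames (T Z F)
M → miss, evict T, frames (Z F M)
F → hit
C → miss, evict Z, frames (M F C)
F → hit
E → miss, evict M, frames (C F E)
Page faults: 8.

8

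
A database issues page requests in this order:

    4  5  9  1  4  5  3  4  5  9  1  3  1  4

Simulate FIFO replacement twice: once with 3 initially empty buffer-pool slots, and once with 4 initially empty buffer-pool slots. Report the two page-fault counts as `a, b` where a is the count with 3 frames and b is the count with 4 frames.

3 frames: F F F F F F F . . F F . . F → 10 faults.
4 frames: F F F F . . F F F F F F . F → 11 faults.
11 > 10: adding a frame increased faults — Belady's anomaly.

10, 11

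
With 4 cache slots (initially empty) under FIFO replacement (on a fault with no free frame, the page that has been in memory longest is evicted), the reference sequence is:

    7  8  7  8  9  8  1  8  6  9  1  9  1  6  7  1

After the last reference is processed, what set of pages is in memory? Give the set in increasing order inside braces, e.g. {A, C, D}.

7: miss, frames {7}
8: miss, frames {7,8}
7: hit
8: hit
9: miss, frames {7,8,9}
8: hit
1: miss, frames {7,8,9,1}
8: hit
6: miss, evict 7, frames {8,9,1,6}
9: hit
1: hit
9: hit
1: hit
6: hit
7: miss, evict 8, frames {9,1,6,7}
1: hit

{1, 6, 7, 9}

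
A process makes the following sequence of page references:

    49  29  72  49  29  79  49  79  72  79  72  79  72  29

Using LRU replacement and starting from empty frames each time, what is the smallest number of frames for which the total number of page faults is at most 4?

4

f=1: 14 faults
f=2: 9 faults
f=3: 6 faults
f=4: 4 faults
Smallest f with faults ≤ 4 is 4.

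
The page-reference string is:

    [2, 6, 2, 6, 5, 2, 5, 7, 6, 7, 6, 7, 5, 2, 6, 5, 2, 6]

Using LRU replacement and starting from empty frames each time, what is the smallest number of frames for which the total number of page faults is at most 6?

4

f=1: 18 faults
f=2: 12 faults
f=3: 7 faults
f=4: 4 faults
Smallest f with faults ≤ 6 is 4.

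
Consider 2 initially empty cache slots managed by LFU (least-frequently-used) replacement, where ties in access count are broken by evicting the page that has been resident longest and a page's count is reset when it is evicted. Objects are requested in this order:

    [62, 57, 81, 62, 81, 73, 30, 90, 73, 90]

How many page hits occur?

62: miss, frames (62)
57: miss, frames (62 57)
81: miss, evict 62, frames (57 81)
62: miss, evict 57, frames (81 62)
81: hit
73: miss, evict 62, frames (81 73)
30: miss, evict 73, frames (81 30)
90: miss, evict 30, frames (81 90)
73: miss, evict 90, frames (81 73)
90: miss, evict 73, frames (81 90)
Hits: 1.

1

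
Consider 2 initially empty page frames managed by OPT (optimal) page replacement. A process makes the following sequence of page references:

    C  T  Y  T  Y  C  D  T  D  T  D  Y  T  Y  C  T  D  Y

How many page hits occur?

C: fault, frames [C]
T: fault, frames [C, T]
Y: fault, evict C, frames [T, Y]
T: hit
Y: hit
C: fault, evict Y, frames [T, C]
D: fault, evict C, frames [T, D]
T: hit
D: hit
T: hit
D: hit
Y: fault, evict D, frames [T, Y]
T: hit
Y: hit
C: fault, evict Y, frames [T, C]
T: hit
D: fault, evict C, frames [T, D]
Y: fault, evict D, frames [T, Y]
Hits: 9.

9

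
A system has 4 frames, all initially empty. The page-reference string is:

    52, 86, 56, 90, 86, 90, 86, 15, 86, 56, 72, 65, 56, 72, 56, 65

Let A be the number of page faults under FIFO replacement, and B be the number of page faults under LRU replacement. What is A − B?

1

Under FIFO: F F F F . . . F . . F F F . . . → 8 faults.
Under LRU: F F F F . . . F . . F F . . . . → 7 faults.
A − B = 8 − 7 = 1.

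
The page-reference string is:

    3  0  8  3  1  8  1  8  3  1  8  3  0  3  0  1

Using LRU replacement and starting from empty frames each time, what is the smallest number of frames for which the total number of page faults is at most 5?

f=1: 16 faults
f=2: 12 faults
f=3: 6 faults
f=4: 4 faults
Smallest f with faults ≤ 5 is 4.

4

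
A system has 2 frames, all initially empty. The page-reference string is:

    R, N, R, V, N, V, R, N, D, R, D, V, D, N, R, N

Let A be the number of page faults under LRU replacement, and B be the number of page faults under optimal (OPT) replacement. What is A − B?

3

Under LRU: F F . F F . F F F F . F . F F . → 11 faults.
Under OPT: F F . F . . F . F . . F . F F . → 8 faults.
A − B = 11 − 8 = 3.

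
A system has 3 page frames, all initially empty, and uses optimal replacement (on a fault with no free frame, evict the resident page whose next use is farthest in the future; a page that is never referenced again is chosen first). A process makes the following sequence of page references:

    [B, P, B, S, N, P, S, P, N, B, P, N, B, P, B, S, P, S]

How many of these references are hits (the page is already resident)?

B -> miss, frames {B}
P -> miss, frames {B,P}
B -> hit
S -> miss, frames {B,P,S}
N -> miss, evict B, frames {P,S,N}
P -> hit
S -> hit
P -> hit
N -> hit
B -> miss, evict S, frames {P,N,B}
P -> hit
N -> hit
B -> hit
P -> hit
B -> hit
S -> miss, evict B, frames {P,N,S}
P -> hit
S -> hit
Hits: 12.

12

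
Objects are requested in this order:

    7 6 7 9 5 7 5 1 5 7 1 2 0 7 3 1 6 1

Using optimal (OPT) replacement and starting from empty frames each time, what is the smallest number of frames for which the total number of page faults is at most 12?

f=1: 18 faults
f=2: 11 faults
f=3: 9 faults
f=4: 8 faults
f=5: 8 faults
f=6: 8 faults
f=7: 8 faults
f=8: 8 faults
Smallest f with faults ≤ 12 is 2.

2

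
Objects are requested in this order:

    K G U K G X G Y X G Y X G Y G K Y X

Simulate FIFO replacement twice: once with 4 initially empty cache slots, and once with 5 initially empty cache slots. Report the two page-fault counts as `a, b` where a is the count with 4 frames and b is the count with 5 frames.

4 frames: F F F . . F . F . . . . . . . F . . → 6 faults.
5 frames: F F F . . F . F . . . . . . . . . . → 5 faults.
5 < 6: adding a frame reduced faults, as is typical.

6, 5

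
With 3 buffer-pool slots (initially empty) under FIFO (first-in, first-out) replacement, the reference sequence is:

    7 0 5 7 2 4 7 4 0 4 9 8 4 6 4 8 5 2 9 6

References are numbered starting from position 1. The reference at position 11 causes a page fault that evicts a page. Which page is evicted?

pos 1: 7: fault, frames (7)
pos 2: 0: fault, frames (7 0)
pos 3: 5: fault, frames (7 0 5)
pos 4: 7: hit
pos 5: 2: fault, evict 7, frames (0 5 2)
pos 6: 4: fault, evict 0, frames (5 2 4)
pos 7: 7: fault, evict 5, frames (2 4 7)
pos 8: 4: hit
pos 9: 0: fault, evict 2, frames (4 7 0)
pos 10: 4: hit
pos 11: 9: fault, evict 4, frames (7 0 9)
At position 11, page 4 is evicted.

4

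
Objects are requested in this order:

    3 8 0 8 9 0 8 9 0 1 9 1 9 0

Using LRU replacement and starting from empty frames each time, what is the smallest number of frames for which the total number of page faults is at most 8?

3

f=1: 14 faults
f=2: 11 faults
f=3: 5 faults
f=4: 5 faults
f=5: 5 faults
Smallest f with faults ≤ 8 is 3.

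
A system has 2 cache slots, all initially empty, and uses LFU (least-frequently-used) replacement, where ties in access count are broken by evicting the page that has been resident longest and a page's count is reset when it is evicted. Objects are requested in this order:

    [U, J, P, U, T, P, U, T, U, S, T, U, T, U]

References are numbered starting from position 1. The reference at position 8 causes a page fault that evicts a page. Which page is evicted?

P

pos 1: U -> miss, frames {U}
pos 2: J -> miss, frames {U,J}
pos 3: P -> miss, evict U, frames {J,P}
pos 4: U -> miss, evict J, frames {P,U}
pos 5: T -> miss, evict P, frames {U,T}
pos 6: P -> miss, evict U, frames {T,P}
pos 7: U -> miss, evict T, frames {P,U}
pos 8: T -> miss, evict P, frames {U,T}
At position 8, page P is evicted.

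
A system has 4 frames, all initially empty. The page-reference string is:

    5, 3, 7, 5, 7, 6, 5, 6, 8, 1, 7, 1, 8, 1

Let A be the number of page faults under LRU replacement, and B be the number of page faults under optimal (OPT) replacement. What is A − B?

Under LRU: F F F . . F . . F F F . . . → 7 faults.
Under OPT: F F F . . F . . F F . . . . → 6 faults.
A − B = 7 − 6 = 1.

1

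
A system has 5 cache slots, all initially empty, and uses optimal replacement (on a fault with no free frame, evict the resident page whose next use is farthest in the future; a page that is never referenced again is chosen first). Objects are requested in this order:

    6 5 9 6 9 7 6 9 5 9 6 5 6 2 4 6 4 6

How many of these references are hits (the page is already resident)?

12

6: fault, frames (6)
5: fault, frames (6 5)
9: fault, frames (6 5 9)
6: hit
9: hit
7: fault, frames (6 5 9 7)
6: hit
9: hit
5: hit
9: hit
6: hit
5: hit
6: hit
2: fault, frames (6 5 9 7 2)
4: fault, evict 2, frames (6 5 9 7 4)
6: hit
4: hit
6: hit
Hits: 12.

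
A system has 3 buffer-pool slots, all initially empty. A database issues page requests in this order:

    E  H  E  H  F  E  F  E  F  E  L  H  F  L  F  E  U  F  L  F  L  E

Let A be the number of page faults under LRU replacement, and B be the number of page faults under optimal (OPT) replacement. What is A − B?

Under LRU: F F . . F . . . . . F F F . . F F . F . . F → 10 faults.
Under OPT: F F . . F . . . . . F . . . . F F . . . . F → 7 faults.
A − B = 10 − 7 = 3.

3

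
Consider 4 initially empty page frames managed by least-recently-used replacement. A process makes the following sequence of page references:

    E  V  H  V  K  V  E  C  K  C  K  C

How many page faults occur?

E -> miss, frames (E)
V -> miss, frames (E V)
H -> miss, frames (E V H)
V -> hit
K -> miss, frames (E H V K)
V -> hit
E -> hit
C -> miss, evict H, frames (K V E C)
K -> hit
C -> hit
K -> hit
C -> hit
Page faults: 5.

5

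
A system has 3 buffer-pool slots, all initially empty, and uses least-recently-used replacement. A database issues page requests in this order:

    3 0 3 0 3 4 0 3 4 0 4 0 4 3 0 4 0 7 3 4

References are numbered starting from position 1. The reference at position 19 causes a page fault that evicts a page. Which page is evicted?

pos 1: 3 → miss, frames (3)
pos 2: 0 → miss, frames (3 0)
pos 3: 3 → hit
pos 4: 0 → hit
pos 5: 3 → hit
pos 6: 4 → miss, frames (0 3 4)
pos 7: 0 → hit
pos 8: 3 → hit
pos 9: 4 → hit
pos 10: 0 → hit
pos 11: 4 → hit
pos 12: 0 → hit
pos 13: 4 → hit
pos 14: 3 → hit
pos 15: 0 → hit
pos 16: 4 → hit
pos 17: 0 → hit
pos 18: 7 → miss, evict 3, frames (4 0 7)
pos 19: 3 → miss, evict 4, frames (0 7 3)
At position 19, page 4 is evicted.

4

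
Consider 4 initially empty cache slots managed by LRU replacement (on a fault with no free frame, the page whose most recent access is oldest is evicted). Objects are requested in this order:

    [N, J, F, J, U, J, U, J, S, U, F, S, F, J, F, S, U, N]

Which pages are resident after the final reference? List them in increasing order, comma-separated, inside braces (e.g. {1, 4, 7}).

{F, N, S, U}

N → fault, frames {N}
J → fault, frames {N,J}
F → fault, frames {N,J,F}
J → hit
U → fault, frames {N,F,J,U}
J → hit
U → hit
J → hit
S → fault, evict N, frames {F,U,J,S}
U → hit
F → hit
S → hit
F → hit
J → hit
F → hit
S → hit
U → hit
N → fault, evict J, frames {F,S,U,N}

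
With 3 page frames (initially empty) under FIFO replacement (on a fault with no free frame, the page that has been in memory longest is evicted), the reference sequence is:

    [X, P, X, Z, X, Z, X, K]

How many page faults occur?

4

X -> miss, frames [X]
P -> miss, frames [X, P]
X -> hit
Z -> miss, frames [X, P, Z]
X -> hit
Z -> hit
X -> hit
K -> miss, evict X, frames [P, Z, K]
Page faults: 4.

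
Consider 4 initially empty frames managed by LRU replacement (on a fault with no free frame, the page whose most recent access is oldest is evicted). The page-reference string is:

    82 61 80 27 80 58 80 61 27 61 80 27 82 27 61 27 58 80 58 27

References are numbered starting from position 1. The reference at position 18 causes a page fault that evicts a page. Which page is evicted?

82

pos 1: 82 → fault, frames {82}
pos 2: 61 → fault, frames {82,61}
pos 3: 80 → fault, frames {82,61,80}
pos 4: 27 → fault, frames {82,61,80,27}
pos 5: 80 → hit
pos 6: 58 → fault, evict 82, frames {61,27,80,58}
pos 7: 80 → hit
pos 8: 61 → hit
pos 9: 27 → hit
pos 10: 61 → hit
pos 11: 80 → hit
pos 12: 27 → hit
pos 13: 82 → fault, evict 58, frames {61,80,27,82}
pos 14: 27 → hit
pos 15: 61 → hit
pos 16: 27 → hit
pos 17: 58 → fault, evict 80, frames {82,61,27,58}
pos 18: 80 → fault, evict 82, frames {61,27,58,80}
At position 18, page 82 is evicted.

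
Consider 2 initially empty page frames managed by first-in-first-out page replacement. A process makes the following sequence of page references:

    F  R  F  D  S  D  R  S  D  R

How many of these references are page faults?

6

F → fault, frames (F)
R → fault, frames (F R)
F → hit
D → fault, evict F, frames (R D)
S → fault, evict R, frames (D S)
D → hit
R → fault, evict D, frames (S R)
S → hit
D → fault, evict S, frames (R D)
R → hit
Page faults: 6.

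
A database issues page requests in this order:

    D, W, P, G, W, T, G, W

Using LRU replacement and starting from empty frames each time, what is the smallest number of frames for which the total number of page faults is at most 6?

f=1: 8 faults
f=2: 8 faults
f=3: 5 faults
f=4: 5 faults
f=5: 5 faults
Smallest f with faults ≤ 6 is 3.

3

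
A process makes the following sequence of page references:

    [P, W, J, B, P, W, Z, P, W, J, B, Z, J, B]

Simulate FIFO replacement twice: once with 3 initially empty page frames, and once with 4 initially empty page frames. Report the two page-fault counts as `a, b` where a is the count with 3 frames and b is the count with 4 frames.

3 frames: F F F F F F F . . F F . . . → 9 faults.
4 frames: F F F F . . F F F F F F . . → 10 faults.
10 > 9: adding a frame increased faults — Belady's anomaly.

9, 10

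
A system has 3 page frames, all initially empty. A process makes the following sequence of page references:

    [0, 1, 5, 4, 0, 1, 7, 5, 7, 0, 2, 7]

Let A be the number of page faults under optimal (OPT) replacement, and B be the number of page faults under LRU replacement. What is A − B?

-3

Under OPT: F F F F . . F F . . F . → 7 faults.
Under LRU: F F F F F F F F . F F . → 10 faults.
A − B = 7 − 10 = -3.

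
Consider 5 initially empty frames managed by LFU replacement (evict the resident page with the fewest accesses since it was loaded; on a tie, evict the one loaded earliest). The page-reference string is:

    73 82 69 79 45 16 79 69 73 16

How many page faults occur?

73 → miss, frames (73)
82 → miss, frames (73 82)
69 → miss, frames (73 82 69)
79 → miss, frames (73 82 69 79)
45 → miss, frames (73 82 69 79 45)
16 → miss, evict 73, frames (82 69 79 45 16)
79 → hit
69 → hit
73 → miss, evict 82, frames (69 79 45 16 73)
16 → hit
Page faults: 7.

7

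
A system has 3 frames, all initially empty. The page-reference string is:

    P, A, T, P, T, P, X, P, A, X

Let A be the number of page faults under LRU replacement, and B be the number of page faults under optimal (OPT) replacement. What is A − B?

1

Under LRU: F F F . . . F . F . → 5 faults.
Under OPT: F F F . . . F . . . → 4 faults.
A − B = 5 − 4 = 1.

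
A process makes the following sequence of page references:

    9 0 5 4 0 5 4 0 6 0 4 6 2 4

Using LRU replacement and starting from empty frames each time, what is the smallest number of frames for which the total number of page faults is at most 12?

3

f=1: 14 faults
f=2: 13 faults
f=3: 6 faults
f=4: 6 faults
f=5: 6 faults
f=6: 6 faults
Smallest f with faults ≤ 12 is 3.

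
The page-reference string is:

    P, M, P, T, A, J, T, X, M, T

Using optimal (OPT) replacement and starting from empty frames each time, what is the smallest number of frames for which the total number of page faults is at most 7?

2

f=1: 10 faults
f=2: 7 faults
f=3: 6 faults
f=4: 6 faults
f=5: 6 faults
f=6: 6 faults
Smallest f with faults ≤ 7 is 2.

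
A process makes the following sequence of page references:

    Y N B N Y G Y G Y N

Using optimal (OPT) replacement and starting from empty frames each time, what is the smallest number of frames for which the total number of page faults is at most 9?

2

f=1: 10 faults
f=2: 6 faults
f=3: 4 faults
f=4: 4 faults
Smallest f with faults ≤ 9 is 2.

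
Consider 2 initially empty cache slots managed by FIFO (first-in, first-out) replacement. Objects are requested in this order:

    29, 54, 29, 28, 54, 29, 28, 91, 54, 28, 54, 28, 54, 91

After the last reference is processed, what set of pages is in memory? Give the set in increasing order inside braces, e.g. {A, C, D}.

29 -> fault, frames [29]
54 -> fault, frames [29, 54]
29 -> hit
28 -> fault, evict 29, frames [54, 28]
54 -> hit
29 -> fault, evict 54, frames [28, 29]
28 -> hit
91 -> fault, evict 28, frames [29, 91]
54 -> fault, evict 29, frames [91, 54]
28 -> fault, evict 91, frames [54, 28]
54 -> hit
28 -> hit
54 -> hit
91 -> fault, evict 54, frames [28, 91]

{28, 91}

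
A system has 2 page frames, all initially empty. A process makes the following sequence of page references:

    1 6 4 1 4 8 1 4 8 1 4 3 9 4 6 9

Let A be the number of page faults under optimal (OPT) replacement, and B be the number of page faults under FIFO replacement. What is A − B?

-3

Under OPT: F F F . . F . F . F . F F . F . → 9 faults.
Under FIFO: F F F F . F . F . F . F F F F F → 12 faults.
A − B = 9 − 12 = -3.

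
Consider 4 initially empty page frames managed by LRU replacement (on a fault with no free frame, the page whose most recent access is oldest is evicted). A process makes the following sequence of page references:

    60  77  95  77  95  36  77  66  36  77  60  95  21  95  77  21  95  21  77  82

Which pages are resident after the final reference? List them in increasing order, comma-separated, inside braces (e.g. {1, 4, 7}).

{21, 77, 82, 95}

60: fault, frames {60}
77: fault, frames {60,77}
95: fault, frames {60,77,95}
77: hit
95: hit
36: fault, frames {60,77,95,36}
77: hit
66: fault, evict 60, frames {95,36,77,66}
36: hit
77: hit
60: fault, evict 95, frames {66,36,77,60}
95: fault, evict 66, frames {36,77,60,95}
21: fault, evict 36, frames {77,60,95,21}
95: hit
77: hit
21: hit
95: hit
21: hit
77: hit
82: fault, evict 60, frames {95,21,77,82}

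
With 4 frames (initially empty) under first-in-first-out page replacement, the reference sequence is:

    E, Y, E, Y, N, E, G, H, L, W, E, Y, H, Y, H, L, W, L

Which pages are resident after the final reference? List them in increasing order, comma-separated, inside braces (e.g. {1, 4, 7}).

{H, L, W, Y}

E: fault, frames [E]
Y: fault, frames [E, Y]
E: hit
Y: hit
N: fault, frames [E, Y, N]
E: hit
G: fault, frames [E, Y, N, G]
H: fault, evict E, frames [Y, N, G, H]
L: fault, evict Y, frames [N, G, H, L]
W: fault, evict N, frames [G, H, L, W]
E: fault, evict G, frames [H, L, W, E]
Y: fault, evict H, frames [L, W, E, Y]
H: fault, evict L, frames [W, E, Y, H]
Y: hit
H: hit
L: fault, evict W, frames [E, Y, H, L]
W: fault, evict E, frames [Y, H, L, W]
L: hit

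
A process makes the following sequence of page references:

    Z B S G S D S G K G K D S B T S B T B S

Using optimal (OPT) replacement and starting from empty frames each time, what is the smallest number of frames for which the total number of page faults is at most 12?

3

f=1: 20 faults
f=2: 13 faults
f=3: 9 faults
f=4: 8 faults
f=5: 7 faults
f=6: 7 faults
f=7: 7 faults
Smallest f with faults ≤ 12 is 3.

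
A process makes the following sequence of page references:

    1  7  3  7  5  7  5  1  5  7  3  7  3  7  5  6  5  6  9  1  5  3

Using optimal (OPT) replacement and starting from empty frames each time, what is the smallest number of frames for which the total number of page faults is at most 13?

f=1: 22 faults
f=2: 12 faults
f=3: 8 faults
f=4: 6 faults
f=5: 6 faults
f=6: 6 faults
Smallest f with faults ≤ 13 is 2.

2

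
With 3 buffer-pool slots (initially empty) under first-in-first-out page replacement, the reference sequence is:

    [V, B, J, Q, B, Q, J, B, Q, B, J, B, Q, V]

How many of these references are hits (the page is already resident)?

V -> miss, frames (V)
B -> miss, frames (V B)
J -> miss, frames (V B J)
Q -> miss, evict V, frames (B J Q)
B -> hit
Q -> hit
J -> hit
B -> hit
Q -> hit
B -> hit
J -> hit
B -> hit
Q -> hit
V -> miss, evict B, frames (J Q V)
Hits: 9.

9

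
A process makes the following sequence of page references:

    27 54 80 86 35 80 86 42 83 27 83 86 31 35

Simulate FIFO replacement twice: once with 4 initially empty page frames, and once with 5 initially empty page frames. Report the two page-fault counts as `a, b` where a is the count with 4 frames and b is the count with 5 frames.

4 frames: F F F F F . . F F F . F F F → 11 faults.
5 frames: F F F F F . . F F F . . F . → 9 faults.
9 < 11: adding a frame reduced faults, as is typical.

11, 9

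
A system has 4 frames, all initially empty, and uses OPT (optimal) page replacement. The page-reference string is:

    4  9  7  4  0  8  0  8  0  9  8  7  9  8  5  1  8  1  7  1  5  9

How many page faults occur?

8

4: miss, frames {4}
9: miss, frames {4,9}
7: miss, frames {4,9,7}
4: hit
0: miss, frames {4,9,7,0}
8: miss, evict 4, frames {9,7,0,8}
0: hit
8: hit
0: hit
9: hit
8: hit
7: hit
9: hit
8: hit
5: miss, evict 0, frames {9,7,8,5}
1: miss, evict 9, frames {7,8,5,1}
8: hit
1: hit
7: hit
1: hit
5: hit
9: miss, evict 1, frames {7,8,5,9}
Page faults: 8.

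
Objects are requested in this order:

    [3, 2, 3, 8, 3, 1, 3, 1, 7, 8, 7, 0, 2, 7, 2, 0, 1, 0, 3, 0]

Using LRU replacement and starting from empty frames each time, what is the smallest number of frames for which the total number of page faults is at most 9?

4

f=1: 20 faults
f=2: 12 faults
f=3: 10 faults
f=4: 9 faults
f=5: 8 faults
f=6: 6 faults
Smallest f with faults ≤ 9 is 4.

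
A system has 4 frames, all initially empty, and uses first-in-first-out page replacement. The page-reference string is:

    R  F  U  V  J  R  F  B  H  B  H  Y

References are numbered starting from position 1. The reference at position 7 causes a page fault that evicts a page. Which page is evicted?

U

pos 1: R -> fault, frames {R}
pos 2: F -> fault, frames {R,F}
pos 3: U -> fault, frames {R,F,U}
pos 4: V -> fault, frames {R,F,U,V}
pos 5: J -> fault, evict R, frames {F,U,V,J}
pos 6: R -> fault, evict F, frames {U,V,J,R}
pos 7: F -> fault, evict U, frames {V,J,R,F}
At position 7, page U is evicted.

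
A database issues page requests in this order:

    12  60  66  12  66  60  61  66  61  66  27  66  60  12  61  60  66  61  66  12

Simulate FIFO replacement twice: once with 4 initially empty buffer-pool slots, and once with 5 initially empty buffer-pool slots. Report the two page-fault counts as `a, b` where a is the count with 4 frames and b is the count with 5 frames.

4 frames: F F F . . . F . . . F . . F . F F F . . → 9 faults.
5 frames: F F F . . . F . . . F . . . . . . . . . → 5 faults.
5 < 9: adding a frame reduced faults, as is typical.

9, 5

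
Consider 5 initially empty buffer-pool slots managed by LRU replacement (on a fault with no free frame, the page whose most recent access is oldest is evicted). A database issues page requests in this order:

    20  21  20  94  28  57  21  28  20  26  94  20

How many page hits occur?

20: fault, frames [20]
21: fault, frames [20, 21]
20: hit
94: fault, frames [21, 20, 94]
28: fault, frames [21, 20, 94, 28]
57: fault, frames [21, 20, 94, 28, 57]
21: hit
28: hit
20: hit
26: fault, evict 94, frames [57, 21, 28, 20, 26]
94: fault, evict 57, frames [21, 28, 20, 26, 94]
20: hit
Hits: 5.

5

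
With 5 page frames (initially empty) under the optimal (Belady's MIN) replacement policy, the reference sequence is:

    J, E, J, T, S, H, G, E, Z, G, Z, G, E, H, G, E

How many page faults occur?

7

J → fault, frames [J]
E → fault, frames [J, E]
J → hit
T → fault, frames [J, E, T]
S → fault, frames [J, E, T, S]
H → fault, frames [J, E, T, S, H]
G → fault, evict S, frames [J, E, T, H, G]
E → hit
Z → fault, evict T, frames [J, E, H, G, Z]
G → hit
Z → hit
G → hit
E → hit
H → hit
G → hit
E → hit
Page faults: 7.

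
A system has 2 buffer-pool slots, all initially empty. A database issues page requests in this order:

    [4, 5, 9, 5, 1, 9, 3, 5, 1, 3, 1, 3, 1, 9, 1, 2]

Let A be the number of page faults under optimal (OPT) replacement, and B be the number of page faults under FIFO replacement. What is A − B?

-2

Under OPT: F F F . F . F F . F . . . F . F → 9 faults.
Under FIFO: F F F . F . F F F F . . . F F F → 11 faults.
A − B = 9 − 11 = -2.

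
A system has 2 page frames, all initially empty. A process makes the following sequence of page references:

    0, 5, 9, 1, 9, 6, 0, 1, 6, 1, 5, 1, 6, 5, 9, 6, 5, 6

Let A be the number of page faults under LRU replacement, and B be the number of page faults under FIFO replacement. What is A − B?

-1

Under LRU: F F F F . F F F F . F . F F F F F . → 14 faults.
Under FIFO: F F F F . F F F F . F F F F F F F . → 15 faults.
A − B = 14 − 15 = -1.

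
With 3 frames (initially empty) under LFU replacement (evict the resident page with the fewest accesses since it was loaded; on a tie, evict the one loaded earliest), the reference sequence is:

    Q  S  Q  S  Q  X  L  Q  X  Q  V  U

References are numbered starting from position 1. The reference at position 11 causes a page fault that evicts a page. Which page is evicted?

pos 1: Q -> fault, frames [Q]
pos 2: S -> fault, frames [Q, S]
pos 3: Q -> hit
pos 4: S -> hit
pos 5: Q -> hit
pos 6: X -> fault, frames [Q, S, X]
pos 7: L -> fault, evict X, frames [Q, S, L]
pos 8: Q -> hit
pos 9: X -> fault, evict L, frames [Q, S, X]
pos 10: Q -> hit
pos 11: V -> fault, evict X, frames [Q, S, V]
At position 11, page X is evicted.

X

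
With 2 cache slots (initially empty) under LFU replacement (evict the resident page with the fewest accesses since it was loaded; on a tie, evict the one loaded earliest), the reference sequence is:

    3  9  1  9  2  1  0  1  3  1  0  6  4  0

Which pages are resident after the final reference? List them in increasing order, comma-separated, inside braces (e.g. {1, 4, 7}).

{0, 9}

3 → miss, frames (3)
9 → miss, frames (3 9)
1 → miss, evict 3, frames (9 1)
9 → hit
2 → miss, evict 1, frames (9 2)
1 → miss, evict 2, frames (9 1)
0 → miss, evict 1, frames (9 0)
1 → miss, evict 0, frames (9 1)
3 → miss, evict 1, frames (9 3)
1 → miss, evict 3, frames (9 1)
0 → miss, evict 1, frames (9 0)
6 → miss, evict 0, frames (9 6)
4 → miss, evict 6, frames (9 4)
0 → miss, evict 4, frames (9 0)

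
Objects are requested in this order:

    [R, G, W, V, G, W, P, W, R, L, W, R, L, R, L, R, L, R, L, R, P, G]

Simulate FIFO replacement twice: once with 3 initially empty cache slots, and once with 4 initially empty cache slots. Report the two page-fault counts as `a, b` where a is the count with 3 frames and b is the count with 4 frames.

3 frames: F F F F . . F . F F F . . . . . . . . . F F → 10 faults.
4 frames: F F F F . . F . F F F . . . . . . . . . . F → 9 faults.
9 < 10: adding a frame reduced faults, as is typical.

10, 9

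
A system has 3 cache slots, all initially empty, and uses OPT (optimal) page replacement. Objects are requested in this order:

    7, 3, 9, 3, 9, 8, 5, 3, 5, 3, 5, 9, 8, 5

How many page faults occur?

6

7 → miss, frames {7}
3 → miss, frames {7,3}
9 → miss, frames {7,3,9}
3 → hit
9 → hit
8 → miss, evict 7, frames {3,9,8}
5 → miss, evict 8, frames {3,9,5}
3 → hit
5 → hit
3 → hit
5 → hit
9 → hit
8 → miss, evict 9, frames {3,5,8}
5 → hit
Page faults: 6.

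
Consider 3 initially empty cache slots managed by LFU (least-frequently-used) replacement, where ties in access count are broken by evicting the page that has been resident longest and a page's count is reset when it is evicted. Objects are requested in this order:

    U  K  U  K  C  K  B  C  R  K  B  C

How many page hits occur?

U -> miss, frames {U}
K -> miss, frames {U,K}
U -> hit
K -> hit
C -> miss, frames {U,K,C}
K -> hit
B -> miss, evict C, frames {U,K,B}
C -> miss, evict B, frames {U,K,C}
R -> miss, evict C, frames {U,K,R}
K -> hit
B -> miss, evict R, frames {U,K,B}
C -> miss, evict B, frames {U,K,C}
Hits: 4.

4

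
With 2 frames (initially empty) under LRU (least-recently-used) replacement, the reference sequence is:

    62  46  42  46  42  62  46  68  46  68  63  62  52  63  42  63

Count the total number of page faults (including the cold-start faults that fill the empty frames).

62: miss, frames {62}
46: miss, frames {62,46}
42: miss, evict 62, frames {46,42}
46: hit
42: hit
62: miss, evict 46, frames {42,62}
46: miss, evict 42, frames {62,46}
68: miss, evict 62, frames {46,68}
46: hit
68: hit
63: miss, evict 46, frames {68,63}
62: miss, evict 68, frames {63,62}
52: miss, evict 63, frames {62,52}
63: miss, evict 62, frames {52,63}
42: miss, evict 52, frames {63,42}
63: hit
Page faults: 11.

11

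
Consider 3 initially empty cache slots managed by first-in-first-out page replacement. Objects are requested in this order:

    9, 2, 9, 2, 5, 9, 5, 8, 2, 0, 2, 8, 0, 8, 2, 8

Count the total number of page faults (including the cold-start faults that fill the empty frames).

6

9 -> fault, frames (9)
2 -> fault, frames (9 2)
9 -> hit
2 -> hit
5 -> fault, frames (9 2 5)
9 -> hit
5 -> hit
8 -> fault, evict 9, frames (2 5 8)
2 -> hit
0 -> fault, evict 2, frames (5 8 0)
2 -> fault, evict 5, frames (8 0 2)
8 -> hit
0 -> hit
8 -> hit
2 -> hit
8 -> hit
Page faults: 6.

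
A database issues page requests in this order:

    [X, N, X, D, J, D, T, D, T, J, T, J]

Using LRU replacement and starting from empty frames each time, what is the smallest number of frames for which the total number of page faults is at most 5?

3

f=1: 12 faults
f=2: 6 faults
f=3: 5 faults
f=4: 5 faults
f=5: 5 faults
Smallest f with faults ≤ 5 is 3.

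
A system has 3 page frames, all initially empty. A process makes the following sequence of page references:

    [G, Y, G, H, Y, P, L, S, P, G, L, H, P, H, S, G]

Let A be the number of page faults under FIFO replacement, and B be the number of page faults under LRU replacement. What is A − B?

Under FIFO: F F . F . F F F . F . F F . F F → 11 faults.
Under LRU: F F . F . F F F . F F F F . F F → 12 faults.
A − B = 11 − 12 = -1.

-1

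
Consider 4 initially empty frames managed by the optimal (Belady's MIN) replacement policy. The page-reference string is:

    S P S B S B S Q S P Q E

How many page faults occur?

5

S: miss, frames [S]
P: miss, frames [S, P]
S: hit
B: miss, frames [S, P, B]
S: hit
B: hit
S: hit
Q: miss, frames [S, P, B, Q]
S: hit
P: hit
Q: hit
E: miss, evict Q, frames [S, P, B, E]
Page faults: 5.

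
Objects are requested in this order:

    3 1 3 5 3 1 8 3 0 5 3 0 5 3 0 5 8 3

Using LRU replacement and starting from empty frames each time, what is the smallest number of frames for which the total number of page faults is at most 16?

2

f=1: 18 faults
f=2: 16 faults
f=3: 8 faults
f=4: 6 faults
f=5: 5 faults
Smallest f with faults ≤ 16 is 2.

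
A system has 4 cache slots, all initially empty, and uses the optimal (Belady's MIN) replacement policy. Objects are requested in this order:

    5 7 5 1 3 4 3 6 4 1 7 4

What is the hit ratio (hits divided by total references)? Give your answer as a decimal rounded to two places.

0.50

5: fault, frames {5}
7: fault, frames {5,7}
5: hit
1: fault, frames {5,7,1}
3: fault, frames {5,7,1,3}
4: fault, evict 5, frames {7,1,3,4}
3: hit
6: fault, evict 3, frames {7,1,4,6}
4: hit
1: hit
7: hit
4: hit
Hits: 6 of 12 references → 6/12 = 0.5000.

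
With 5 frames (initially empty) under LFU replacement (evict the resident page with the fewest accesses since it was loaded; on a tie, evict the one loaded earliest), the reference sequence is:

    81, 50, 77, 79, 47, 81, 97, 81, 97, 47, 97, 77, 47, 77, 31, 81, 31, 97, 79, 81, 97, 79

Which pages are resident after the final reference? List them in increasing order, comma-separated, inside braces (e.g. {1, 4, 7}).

{47, 77, 79, 81, 97}

81 -> fault, frames {81}
50 -> fault, frames {81,50}
77 -> fault, frames {81,50,77}
79 -> fault, frames {81,50,77,79}
47 -> fault, frames {81,50,77,79,47}
81 -> hit
97 -> fault, evict 50, frames {81,77,79,47,97}
81 -> hit
97 -> hit
47 -> hit
97 -> hit
77 -> hit
47 -> hit
77 -> hit
31 -> fault, evict 79, frames {81,77,47,97,31}
81 -> hit
31 -> hit
97 -> hit
79 -> fault, evict 31, frames {81,77,47,97,79}
81 -> hit
97 -> hit
79 -> hit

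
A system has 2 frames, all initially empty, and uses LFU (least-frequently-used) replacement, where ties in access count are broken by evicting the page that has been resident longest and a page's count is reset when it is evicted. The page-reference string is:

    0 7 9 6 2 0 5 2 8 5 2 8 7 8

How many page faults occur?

0 -> fault, frames (0)
7 -> fault, frames (0 7)
9 -> fault, evict 0, frames (7 9)
6 -> fault, evict 7, frames (9 6)
2 -> fault, evict 9, frames (6 2)
0 -> fault, evict 6, frames (2 0)
5 -> fault, evict 2, frames (0 5)
2 -> fault, evict 0, frames (5 2)
8 -> fault, evict 5, frames (2 8)
5 -> fault, evict 2, frames (8 5)
2 -> fault, evict 8, frames (5 2)
8 -> fault, evict 5, frames (2 8)
7 -> fault, evict 2, frames (8 7)
8 -> hit
Page faults: 13.

13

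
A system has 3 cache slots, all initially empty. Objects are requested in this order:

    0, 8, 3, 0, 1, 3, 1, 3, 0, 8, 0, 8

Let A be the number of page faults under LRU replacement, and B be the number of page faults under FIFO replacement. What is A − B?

Under LRU: F F F . F . . . . F . . → 5 faults.
Under FIFO: F F F . F . . . F F . . → 6 faults.
A − B = 5 − 6 = -1.

-1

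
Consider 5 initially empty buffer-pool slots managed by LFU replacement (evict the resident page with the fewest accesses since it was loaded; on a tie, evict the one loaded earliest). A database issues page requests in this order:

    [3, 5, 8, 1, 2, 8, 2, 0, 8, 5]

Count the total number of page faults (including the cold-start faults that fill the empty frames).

6

3 → fault, frames [3]
5 → fault, frames [3, 5]
8 → fault, frames [3, 5, 8]
1 → fault, frames [3, 5, 8, 1]
2 → fault, frames [3, 5, 8, 1, 2]
8 → hit
2 → hit
0 → fault, evict 3, frames [5, 8, 1, 2, 0]
8 → hit
5 → hit
Page faults: 6.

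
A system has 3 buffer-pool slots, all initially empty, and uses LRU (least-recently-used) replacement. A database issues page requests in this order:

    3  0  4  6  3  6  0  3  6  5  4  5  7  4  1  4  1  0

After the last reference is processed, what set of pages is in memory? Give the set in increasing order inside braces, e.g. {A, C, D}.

3 → fault, frames {3}
0 → fault, frames {3,0}
4 → fault, frames {3,0,4}
6 → fault, evict 3, frames {0,4,6}
3 → fault, evict 0, frames {4,6,3}
6 → hit
0 → fault, evict 4, frames {3,6,0}
3 → hit
6 → hit
5 → fault, evict 0, frames {3,6,5}
4 → fault, evict 3, frames {6,5,4}
5 → hit
7 → fault, evict 6, frames {4,5,7}
4 → hit
1 → fault, evict 5, frames {7,4,1}
4 → hit
1 → hit
0 → fault, evict 7, frames {4,1,0}

{0, 1, 4}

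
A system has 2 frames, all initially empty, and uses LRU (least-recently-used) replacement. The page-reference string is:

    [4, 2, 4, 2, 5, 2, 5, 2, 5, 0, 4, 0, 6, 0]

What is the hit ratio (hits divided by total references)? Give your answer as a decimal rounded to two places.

0.57

4: miss, frames [4]
2: miss, frames [4, 2]
4: hit
2: hit
5: miss, evict 4, frames [2, 5]
2: hit
5: hit
2: hit
5: hit
0: miss, evict 2, frames [5, 0]
4: miss, evict 5, frames [0, 4]
0: hit
6: miss, evict 4, frames [0, 6]
0: hit
Hits: 8 of 14 references → 8/14 = 0.5714.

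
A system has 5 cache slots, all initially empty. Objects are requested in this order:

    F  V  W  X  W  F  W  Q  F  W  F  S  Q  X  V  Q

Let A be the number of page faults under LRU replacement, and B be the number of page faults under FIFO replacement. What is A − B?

1

Under LRU: F F F F . . . F . . . F . . F . → 7 faults.
Under FIFO: F F F F . . . F . . . F . . . . → 6 faults.
A − B = 7 − 6 = 1.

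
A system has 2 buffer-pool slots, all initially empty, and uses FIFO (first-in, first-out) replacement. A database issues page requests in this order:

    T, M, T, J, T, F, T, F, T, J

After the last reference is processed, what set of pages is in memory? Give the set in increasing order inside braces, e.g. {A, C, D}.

T: fault, frames (T)
M: fault, frames (T M)
T: hit
J: fault, evict T, frames (M J)
T: fault, evict M, frames (J T)
F: fault, evict J, frames (T F)
T: hit
F: hit
T: hit
J: fault, evict T, frames (F J)

{F, J}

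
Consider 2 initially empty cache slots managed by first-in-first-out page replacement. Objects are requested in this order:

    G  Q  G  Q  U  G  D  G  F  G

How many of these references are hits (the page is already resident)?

3

G → fault, frames (G)
Q → fault, frames (G Q)
G → hit
Q → hit
U → fault, evict G, frames (Q U)
G → fault, evict Q, frames (U G)
D → fault, evict U, frames (G D)
G → hit
F → fault, evict G, frames (D F)
G → fault, evict D, frames (F G)
Hits: 3.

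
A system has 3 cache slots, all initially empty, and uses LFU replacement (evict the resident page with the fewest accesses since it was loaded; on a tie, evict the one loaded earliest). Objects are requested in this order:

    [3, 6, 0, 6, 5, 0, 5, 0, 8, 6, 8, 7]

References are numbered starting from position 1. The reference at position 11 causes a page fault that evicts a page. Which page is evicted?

6

pos 1: 3 -> fault, frames {3}
pos 2: 6 -> fault, frames {3,6}
pos 3: 0 -> fault, frames {3,6,0}
pos 4: 6 -> hit
pos 5: 5 -> fault, evict 3, frames {6,0,5}
pos 6: 0 -> hit
pos 7: 5 -> hit
pos 8: 0 -> hit
pos 9: 8 -> fault, evict 6, frames {0,5,8}
pos 10: 6 -> fault, evict 8, frames {0,5,6}
pos 11: 8 -> fault, evict 6, frames {0,5,8}
At position 11, page 6 is evicted.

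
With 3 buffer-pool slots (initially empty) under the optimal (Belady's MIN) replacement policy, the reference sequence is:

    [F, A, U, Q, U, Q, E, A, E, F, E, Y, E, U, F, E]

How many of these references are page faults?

F -> fault, frames (F)
A -> fault, frames (F A)
U -> fault, frames (F A U)
Q -> fault, evict F, frames (A U Q)
U -> hit
Q -> hit
E -> fault, evict Q, frames (A U E)
A -> hit
E -> hit
F -> fault, evict A, frames (U E F)
E -> hit
Y -> fault, evict F, frames (U E Y)
E -> hit
U -> hit
F -> fault, evict Y, frames (U E F)
E -> hit
Page faults: 8.

8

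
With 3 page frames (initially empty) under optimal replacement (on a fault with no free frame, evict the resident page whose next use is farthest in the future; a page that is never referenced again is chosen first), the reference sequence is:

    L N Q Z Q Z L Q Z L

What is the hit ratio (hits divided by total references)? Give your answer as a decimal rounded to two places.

0.60

L -> fault, frames {L}
N -> fault, frames {L,N}
Q -> fault, frames {L,N,Q}
Z -> fault, evict N, frames {L,Q,Z}
Q -> hit
Z -> hit
L -> hit
Q -> hit
Z -> hit
L -> hit
Hits: 6 of 10 references → 6/10 = 0.6000.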